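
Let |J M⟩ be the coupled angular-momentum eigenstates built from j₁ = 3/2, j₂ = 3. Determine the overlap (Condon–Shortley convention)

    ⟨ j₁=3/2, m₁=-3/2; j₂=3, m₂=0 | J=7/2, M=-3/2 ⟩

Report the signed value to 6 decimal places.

−√(10/21) = -0.690066

√[8·1!2!5!/9! · 0!3!3!3!2!5!] = √(1920/7)
  +(−1)^1/∏(1,0,2,2,0,3)! = -1/24  (running -1/24)
⟨..|..⟩ = √(1920/7)·(-1/24) = -0.690066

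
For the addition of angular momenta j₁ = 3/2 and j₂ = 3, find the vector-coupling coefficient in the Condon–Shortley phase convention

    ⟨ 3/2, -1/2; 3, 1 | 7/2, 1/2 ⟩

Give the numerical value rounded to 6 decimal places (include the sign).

−√(2/7) ≈ -0.534522

triangle: 1!·2!·5!/9! = 240/362880
(j±m)!: 1!·2!·4!·2!·4!·3! = 13824
prefactor² = (2J+1)·Δ·N² = 512/7
  k=0: +1/(0!·1!·2!·4!·0!·1!) = 1/48
  k=1: −1/(1!·0!·1!·3!·1!·2!) = -1/12
Σ = -1/16  ⇒  CG² = 512/7·(-1/16)² = 2/7
CG = −√(2/7) = -0.534522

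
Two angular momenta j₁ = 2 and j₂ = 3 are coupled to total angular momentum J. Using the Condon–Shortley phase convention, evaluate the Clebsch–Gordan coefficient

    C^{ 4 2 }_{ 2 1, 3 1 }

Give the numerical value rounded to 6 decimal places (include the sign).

triangle: 1!*3!*5!/10! = 720/3628800
(j±m)!: 3!*1!*4!*2!*6!*2! = 414720
prefactor² = (2J+1)*Δ*N² = 5184/7
  k=0: +1/(0!*1!*1!*4!*2!*1!) = 1/48
  k=1: −1/(1!*0!*0!*3!*3!*2!) = -1/72
Σ = 1/144  ⇒  CG² = 5184/7*1/144² = 1/28
CG = +√(1/28) = +0.188982

+0.188982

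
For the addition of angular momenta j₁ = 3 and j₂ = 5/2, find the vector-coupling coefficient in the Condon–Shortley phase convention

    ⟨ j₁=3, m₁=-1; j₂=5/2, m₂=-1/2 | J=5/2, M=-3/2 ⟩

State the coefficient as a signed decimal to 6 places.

+0.169031

√[6·3!3!2!/9! · 2!4!2!3!1!4!] = √(576/35)
  +(−1)^1/∏(1,2,3,1,0,1)! = -1/12  (running -1/12)
  +(−1)^2/∏(2,1,2,0,1,2)! = 1/8  (running 1/24)
⟨..|..⟩ = √(576/35)·(1/24) = +0.169031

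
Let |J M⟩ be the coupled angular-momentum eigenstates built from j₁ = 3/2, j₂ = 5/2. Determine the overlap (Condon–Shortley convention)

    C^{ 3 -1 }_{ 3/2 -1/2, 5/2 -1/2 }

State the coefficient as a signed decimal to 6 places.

j₁+j₂−J=1  J+j₁−j₂=2  J−j₁+j₂=4  j₁+j₂+J+1=8
(j₁±m₁, j₂±m₂, J±M) = (1,2,2,3,2,4)
P² = 48/5
sum k=0..1:
  [0] +1/8 = 1/8
  [1] −1/6 = -1/6
S = -1/24
C² = P²·S² = 1/60 ; C = -0.129099

-0.129099  (= −√(1/60))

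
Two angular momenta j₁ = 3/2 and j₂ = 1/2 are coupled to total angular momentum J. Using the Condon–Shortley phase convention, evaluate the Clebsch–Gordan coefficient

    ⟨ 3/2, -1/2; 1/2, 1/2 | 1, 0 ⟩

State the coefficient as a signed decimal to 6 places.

√[3·1!2!0!/4! · 1!2!1!0!1!1!] = √(1/2)
  +(−1)^1/∏(1,0,1,0,1,0)! = -1  (running -1)
⟨..|..⟩ = √(1/2)·(-1) = -0.707107

−√(1/2) ≈ -0.707107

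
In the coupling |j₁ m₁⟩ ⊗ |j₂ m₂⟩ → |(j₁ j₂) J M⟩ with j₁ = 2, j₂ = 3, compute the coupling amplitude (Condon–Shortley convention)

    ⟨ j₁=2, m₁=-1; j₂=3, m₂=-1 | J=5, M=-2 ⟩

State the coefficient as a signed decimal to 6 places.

+0.707107  (= +√(1/2))

j₁+j₂−J=0  J+j₁−j₂=4  J−j₁+j₂=6  j₁+j₂+J+1=11
(j₁±m₁, j₂±m₂, J±M) = (1,3,2,4,3,7)
P² = 41472
sum k=0..0:
  [0] +1/288 = 1/288
S = 1/288
C² = P²·S² = 1/2 ; C = +0.707107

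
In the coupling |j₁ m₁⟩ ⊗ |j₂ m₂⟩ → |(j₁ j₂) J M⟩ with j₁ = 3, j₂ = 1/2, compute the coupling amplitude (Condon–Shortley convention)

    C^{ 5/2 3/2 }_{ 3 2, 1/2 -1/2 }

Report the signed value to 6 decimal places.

triangle: 1!×5!×0!/7! = 120/5040
(j±m)!: 5!×1!×0!×1!×4!×1! = 2880
prefactor² = (2J+1)×Δ×N² = 2880/7
  k=0: +1/(0!×1!×1!×0!×4!×0!) = 1/24
Σ = 1/24  ⇒  CG² = 2880/7×1/24² = 5/7
CG = +√(5/7) = +0.845154

+0.845154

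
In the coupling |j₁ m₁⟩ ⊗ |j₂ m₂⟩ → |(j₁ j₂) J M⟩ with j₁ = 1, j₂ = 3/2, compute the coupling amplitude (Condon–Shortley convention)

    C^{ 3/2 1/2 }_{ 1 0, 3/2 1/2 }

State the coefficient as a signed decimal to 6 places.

√[4·1!1!2!/5! · 1!1!2!1!2!1!] = √(4/15)
  +(−1)^0/∏(0,1,1,2,0,0)! = 1/2  (running 1/2)
  +(−1)^1/∏(1,0,0,1,1,1)! = -1  (running -1/2)
⟨..|..⟩ = √(4/15)·(-1/2) = -0.258199

−√(1/15) = -0.258199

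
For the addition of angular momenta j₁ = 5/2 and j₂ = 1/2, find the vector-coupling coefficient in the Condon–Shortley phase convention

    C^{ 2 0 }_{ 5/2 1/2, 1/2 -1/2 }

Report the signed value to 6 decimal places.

j₁+j₂−J=1  J+j₁−j₂=4  J−j₁+j₂=0  j₁+j₂+J+1=6
(j₁±m₁, j₂±m₂, J±M) = (3,2,0,1,2,2)
P² = 8
sum k=0..0:
  [0] +1/4 = 1/4
S = 1/4
C² = P²·S² = 1/2 ; C = +0.707107

+0.707107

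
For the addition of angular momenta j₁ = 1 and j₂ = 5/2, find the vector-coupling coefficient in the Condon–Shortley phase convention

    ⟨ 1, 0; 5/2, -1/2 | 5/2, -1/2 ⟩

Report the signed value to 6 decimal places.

+0.169031  (= +√(1/35))

triangle: 1!*1!*4!/7! = 24/5040
(j±m)!: 1!*1!*2!*3!*2!*3! = 144
prefactor² = (2J+1)*Δ*N² = 144/35
  k=0: +1/(0!*1!*1!*2!*0!*2!) = 1/4
  k=1: −1/(1!*0!*0!*1!*1!*3!) = -1/6
Σ = 1/12  ⇒  CG² = 144/35*1/12² = 1/35
CG = +√(1/35) = +0.169031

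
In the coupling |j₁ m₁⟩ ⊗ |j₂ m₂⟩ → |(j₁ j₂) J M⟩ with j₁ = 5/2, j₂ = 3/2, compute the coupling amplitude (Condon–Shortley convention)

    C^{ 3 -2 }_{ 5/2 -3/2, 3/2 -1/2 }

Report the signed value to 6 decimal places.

triangle: 1!·4!·2!/8! = 48/40320
(j±m)!: 1!·4!·1!·2!·1!·5! = 5760
prefactor² = (2J+1)·Δ·N² = 48
  k=0: +1/(0!·1!·4!·1!·0!·1!) = 1/24
  k=1: −1/(1!·0!·3!·0!·1!·2!) = -1/12
Σ = -1/24  ⇒  CG² = 48·(-1/24)² = 1/12
CG = −√(1/12) = -0.288675

−√(1/12) ≈ -0.288675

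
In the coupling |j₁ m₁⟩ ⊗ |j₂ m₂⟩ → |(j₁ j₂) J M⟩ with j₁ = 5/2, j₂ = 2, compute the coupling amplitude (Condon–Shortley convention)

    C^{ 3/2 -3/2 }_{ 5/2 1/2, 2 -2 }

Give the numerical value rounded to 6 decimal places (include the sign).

+√(4/35) = +0.338062

triangle: 3!*2!*1!/7! = 12/5040
(j±m)!: 3!*2!*0!*4!*0!*3! = 1728
prefactor² = (2J+1)*Δ*N² = 576/35
  k=0: +1/(0!*3!*2!*0!*0!*1!) = 1/12
Σ = 1/12  ⇒  CG² = 576/35*1/12² = 4/35
CG = +√(4/35) = +0.338062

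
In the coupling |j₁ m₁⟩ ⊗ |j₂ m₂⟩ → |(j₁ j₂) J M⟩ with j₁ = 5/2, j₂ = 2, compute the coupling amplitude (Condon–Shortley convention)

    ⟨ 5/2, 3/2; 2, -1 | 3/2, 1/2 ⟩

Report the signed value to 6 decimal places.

−√(2/105) ≈ -0.138013

j₁+j₂−J=3  J+j₁−j₂=2  J−j₁+j₂=1  j₁+j₂+J+1=7
(j₁±m₁, j₂±m₂, J±M) = (4,1,1,3,2,1)
P² = 96/35
sum k=0..1:
  [0] +1/6 = 1/6
  [1] −1/4 = -1/4
S = -1/12
C² = P²·S² = 2/105 ; C = -0.138013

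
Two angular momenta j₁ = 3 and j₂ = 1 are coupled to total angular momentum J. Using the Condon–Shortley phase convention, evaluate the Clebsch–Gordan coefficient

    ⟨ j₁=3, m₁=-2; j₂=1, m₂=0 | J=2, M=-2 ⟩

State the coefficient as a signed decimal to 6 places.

j₁+j₂−J=2  J+j₁−j₂=4  J−j₁+j₂=0  j₁+j₂+J+1=7
(j₁±m₁, j₂±m₂, J±M) = (1,5,1,1,0,4)
P² = 960/7
sum k=1..1:
  [1] −1/24 = -1/24
S = -1/24
C² = P²·S² = 5/21 ; C = -0.487950

−√(5/21) = -0.487950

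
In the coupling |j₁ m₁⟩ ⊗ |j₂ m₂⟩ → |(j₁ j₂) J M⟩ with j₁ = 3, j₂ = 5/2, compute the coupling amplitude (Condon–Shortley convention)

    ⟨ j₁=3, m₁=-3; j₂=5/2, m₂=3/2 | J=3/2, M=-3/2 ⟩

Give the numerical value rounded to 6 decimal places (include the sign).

√[4·4!2!1!/8! · 0!6!4!1!0!3!] = √(3456/7)
  +(−1)^4/∏(4,0,2,0,0,1)! = 1/48  (running 1/48)
⟨..|..⟩ = √(3456/7)·(1/48) = +0.462910

+0.462910  (= +√(3/14))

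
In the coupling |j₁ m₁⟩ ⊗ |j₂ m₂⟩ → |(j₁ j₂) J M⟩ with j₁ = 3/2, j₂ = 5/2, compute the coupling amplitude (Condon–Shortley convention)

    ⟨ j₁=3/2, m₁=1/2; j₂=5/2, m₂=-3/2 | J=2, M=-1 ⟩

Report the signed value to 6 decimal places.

+√(1/42) ≈ +0.154303

√[5·2!1!3!/7! · 2!1!1!4!1!3!] = √(24/7)
  +(−1)^0/∏(0,2,1,1,0,2)! = 1/4  (running 1/4)
  +(−1)^1/∏(1,1,0,0,1,3)! = -1/6  (running 1/12)
⟨..|..⟩ = √(24/7)·(1/12) = +0.154303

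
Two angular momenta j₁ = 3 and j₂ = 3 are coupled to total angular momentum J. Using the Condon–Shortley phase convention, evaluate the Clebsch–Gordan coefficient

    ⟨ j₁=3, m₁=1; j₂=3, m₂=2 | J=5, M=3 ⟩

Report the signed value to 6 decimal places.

j₁+j₂−J=1  J+j₁−j₂=5  J−j₁+j₂=5  j₁+j₂+J+1=12
(j₁±m₁, j₂±m₂, J±M) = (4,2,5,1,8,2)
P² = 153600
sum k=0..1:
  [0] +1/1440 = 1/1440
  [1] −1/576 = -1/576
S = -1/960
C² = P²·S² = 1/6 ; C = -0.408248

-0.408248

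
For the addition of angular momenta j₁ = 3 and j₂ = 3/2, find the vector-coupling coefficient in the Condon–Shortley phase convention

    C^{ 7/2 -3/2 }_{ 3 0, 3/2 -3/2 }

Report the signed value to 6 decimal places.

+√(10/21) = +0.690066

triangle: 1!·5!·2!/9! = 240/362880
(j±m)!: 3!·3!·0!·3!·2!·5! = 51840
prefactor² = (2J+1)·Δ·N² = 1920/7
  k=0: +1/(0!·1!·3!·0!·2!·2!) = 1/24
Σ = 1/24  ⇒  CG² = 1920/7·1/24² = 10/21
CG = +√(10/21) = +0.690066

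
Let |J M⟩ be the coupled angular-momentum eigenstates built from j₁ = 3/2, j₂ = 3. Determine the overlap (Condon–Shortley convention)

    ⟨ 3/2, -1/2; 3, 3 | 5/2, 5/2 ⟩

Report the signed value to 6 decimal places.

triangle: 2!·1!·4!/8! = 48/40320
(j±m)!: 1!·2!·6!·0!·5!·0! = 172800
prefactor² = (2J+1)·Δ·N² = 8640/7
  k=2: +1/(2!·0!·0!·4!·1!·0!) = 1/48
Σ = 1/48  ⇒  CG² = 8640/7·1/48² = 15/28
CG = +√(15/28) = +0.731925

+0.731925  (= +√(15/28))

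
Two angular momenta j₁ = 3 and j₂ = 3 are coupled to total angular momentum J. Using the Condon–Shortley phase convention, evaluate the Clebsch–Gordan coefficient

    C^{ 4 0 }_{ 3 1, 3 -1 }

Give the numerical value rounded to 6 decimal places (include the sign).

triangle: 2!×4!×4!/11! = 1152/39916800
(j±m)!: 4!×2!×2!×4!×4!×4! = 1327104
prefactor² = (2J+1)×Δ×N² = 663552/1925
  k=0: +1/(0!×2!×2!×2!×2!×2!) = 1/32
  k=1: −1/(1!×1!×1!×1!×3!×3!) = -1/36
  k=2: +1/(2!×0!×0!×0!×4!×4!) = 1/1152
Σ = 5/1152  ⇒  CG² = 663552/1925×5/1152² = 1/154
CG = +√(1/154) = +0.080582

+0.080582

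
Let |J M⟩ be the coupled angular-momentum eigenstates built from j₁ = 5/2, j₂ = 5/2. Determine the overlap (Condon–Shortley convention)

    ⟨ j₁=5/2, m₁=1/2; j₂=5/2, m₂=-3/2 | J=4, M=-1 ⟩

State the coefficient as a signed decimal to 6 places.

triangle: 1!*4!*4!/10! = 576/3628800
(j±m)!: 3!*2!*1!*4!*3!*5! = 207360
prefactor² = (2J+1)*Δ*N² = 10368/35
  k=0: +1/(0!*1!*2!*1!*2!*3!) = 1/24
  k=1: −1/(1!*0!*1!*0!*3!*4!) = -1/144
Σ = 5/144  ⇒  CG² = 10368/35*5/144² = 5/14
CG = +√(5/14) = +0.597614

+√(5/14) = +0.597614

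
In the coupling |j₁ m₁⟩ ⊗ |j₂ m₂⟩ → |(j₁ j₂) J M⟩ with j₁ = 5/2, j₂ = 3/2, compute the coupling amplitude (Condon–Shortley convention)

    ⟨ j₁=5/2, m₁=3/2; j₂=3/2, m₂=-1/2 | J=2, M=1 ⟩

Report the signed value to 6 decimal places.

√[5·2!3!1!/7! · 4!1!1!2!3!1!] = √(24/7)
  +(−1)^0/∏(0,2,1,1,2,0)! = 1/4  (running 1/4)
  +(−1)^1/∏(1,1,0,0,3,1)! = -1/6  (running 1/12)
⟨..|..⟩ = √(24/7)·(1/12) = +0.154303

+√(1/42) ≈ +0.154303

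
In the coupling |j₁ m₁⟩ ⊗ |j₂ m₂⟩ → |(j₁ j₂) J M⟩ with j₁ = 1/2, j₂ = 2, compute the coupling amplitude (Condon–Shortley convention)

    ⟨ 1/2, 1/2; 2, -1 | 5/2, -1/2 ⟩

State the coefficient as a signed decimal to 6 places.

√[6·0!1!4!/6! · 1!0!1!3!2!3!] = √(72/5)
  +(−1)^0/∏(0,0,0,1,1,3)! = 1/6  (running 1/6)
⟨..|..⟩ = √(72/5)·(1/6) = +0.632456

+0.632456  (= +√(2/5))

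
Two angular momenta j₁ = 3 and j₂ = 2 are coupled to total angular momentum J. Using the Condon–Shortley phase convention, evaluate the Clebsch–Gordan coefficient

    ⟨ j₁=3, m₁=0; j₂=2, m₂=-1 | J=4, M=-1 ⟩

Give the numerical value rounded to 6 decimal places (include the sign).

triangle: 1!·5!·3!/10! = 720/3628800
(j±m)!: 3!·3!·1!·3!·3!·5! = 155520
prefactor² = (2J+1)·Δ·N² = 1944/7
  k=0: +1/(0!·1!·3!·1!·2!·2!) = 1/24
  k=1: −1/(1!·0!·2!·0!·3!·3!) = -1/72
Σ = 1/36  ⇒  CG² = 1944/7·1/36² = 3/14
CG = +√(3/14) = +0.462910

+0.462910  (= +√(3/14))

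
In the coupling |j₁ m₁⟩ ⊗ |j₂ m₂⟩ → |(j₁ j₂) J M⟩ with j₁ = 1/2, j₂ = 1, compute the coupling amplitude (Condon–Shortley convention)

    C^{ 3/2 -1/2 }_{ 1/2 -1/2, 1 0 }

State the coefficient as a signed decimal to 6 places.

+√(2/3) ≈ +0.816497

√[4·0!1!2!/4! · 0!1!1!1!1!2!] = √(2/3)
  +(−1)^0/∏(0,0,1,1,0,1)! = 1  (running 1)
⟨..|..⟩ = √(2/3)·(1) = +0.816497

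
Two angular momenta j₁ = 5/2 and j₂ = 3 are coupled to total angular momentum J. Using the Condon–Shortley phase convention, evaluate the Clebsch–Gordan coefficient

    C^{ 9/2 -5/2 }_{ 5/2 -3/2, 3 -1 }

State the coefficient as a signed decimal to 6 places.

-0.317821

j₁+j₂−J=1  J+j₁−j₂=4  J−j₁+j₂=5  j₁+j₂+J+1=11
(j₁±m₁, j₂±m₂, J±M) = (1,4,2,4,2,7)
P² = 92160/11
sum k=0..1:
  [0] +1/288 = 1/288
  [1] −1/144 = -1/144
S = -1/288
C² = P²·S² = 10/99 ; C = -0.317821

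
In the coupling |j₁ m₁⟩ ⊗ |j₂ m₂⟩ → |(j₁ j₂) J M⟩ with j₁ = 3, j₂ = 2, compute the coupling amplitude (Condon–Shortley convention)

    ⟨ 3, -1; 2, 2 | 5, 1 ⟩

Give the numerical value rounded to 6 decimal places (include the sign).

√[11·0!6!4!/11! · 2!4!4!0!6!4!] = √(663552/7)
  +(−1)^0/∏(0,0,4,4,2,0)! = 1/1152  (running 1/1152)
⟨..|..⟩ = √(663552/7)·(1/1152) = +0.267261

+√(1/14) ≈ +0.267261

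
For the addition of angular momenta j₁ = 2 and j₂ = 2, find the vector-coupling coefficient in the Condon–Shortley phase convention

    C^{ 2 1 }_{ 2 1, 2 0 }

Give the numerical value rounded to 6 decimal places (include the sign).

−√(1/14) = -0.267261

triangle: 2!·2!·2!/7! = 8/5040
(j±m)!: 3!·1!·2!·2!·3!·1! = 144
prefactor² = (2J+1)·Δ·N² = 8/7
  k=0: +1/(0!·2!·1!·2!·1!·0!) = 1/4
  k=1: −1/(1!·1!·0!·1!·2!·1!) = -1/2
Σ = -1/4  ⇒  CG² = 8/7·(-1/4)² = 1/14
CG = −√(1/14) = -0.267261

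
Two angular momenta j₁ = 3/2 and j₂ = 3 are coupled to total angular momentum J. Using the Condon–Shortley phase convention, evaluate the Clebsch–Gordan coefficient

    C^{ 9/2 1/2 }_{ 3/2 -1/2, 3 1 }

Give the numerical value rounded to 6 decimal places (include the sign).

j₁+j₂−J=0  J+j₁−j₂=3  J−j₁+j₂=6  j₁+j₂+J+1=10
(j₁±m₁, j₂±m₂, J±M) = (1,2,4,2,5,4)
P² = 23040/7
sum k=0..0:
  [0] +1/96 = 1/96
S = 1/96
C² = P²·S² = 5/14 ; C = +0.597614

+√(5/14) ≈ +0.597614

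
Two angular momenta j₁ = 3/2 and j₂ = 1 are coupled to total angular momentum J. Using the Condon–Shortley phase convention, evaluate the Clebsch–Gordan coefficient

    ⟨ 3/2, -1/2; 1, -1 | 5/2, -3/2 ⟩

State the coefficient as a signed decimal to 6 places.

√[6·0!3!2!/6! · 1!2!0!2!1!4!] = √(48/5)
  +(−1)^0/∏(0,0,2,0,1,2)! = 1/4  (running 1/4)
⟨..|..⟩ = √(48/5)·(1/4) = +0.774597

+0.774597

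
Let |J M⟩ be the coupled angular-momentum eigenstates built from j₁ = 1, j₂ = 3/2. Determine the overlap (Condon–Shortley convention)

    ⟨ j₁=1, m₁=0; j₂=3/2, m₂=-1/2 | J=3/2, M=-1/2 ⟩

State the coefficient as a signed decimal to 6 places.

√[4·1!1!2!/5! · 1!1!1!2!1!2!] = √(4/15)
  +(−1)^0/∏(0,1,1,1,0,1)! = 1  (running 1)
  +(−1)^1/∏(1,0,0,0,1,2)! = -1/2  (running 1/2)
⟨..|..⟩ = √(4/15)·(1/2) = +0.258199

+√(1/15) = +0.258199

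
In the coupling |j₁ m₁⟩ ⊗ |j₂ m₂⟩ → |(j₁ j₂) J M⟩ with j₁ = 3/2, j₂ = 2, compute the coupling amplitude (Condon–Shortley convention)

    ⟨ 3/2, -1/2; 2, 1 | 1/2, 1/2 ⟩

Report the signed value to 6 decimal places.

triangle: 3!×0!×1!/5! = 6/120
(j±m)!: 1!×2!×3!×1!×1!×0! = 12
prefactor² = (2J+1)×Δ×N² = 6/5
  k=2: +1/(2!×1!×0!×1!×0!×0!) = 1/2
Σ = 1/2  ⇒  CG² = 6/5×1/2² = 3/10
CG = +√(3/10) = +0.547723

+√(3/10) ≈ +0.547723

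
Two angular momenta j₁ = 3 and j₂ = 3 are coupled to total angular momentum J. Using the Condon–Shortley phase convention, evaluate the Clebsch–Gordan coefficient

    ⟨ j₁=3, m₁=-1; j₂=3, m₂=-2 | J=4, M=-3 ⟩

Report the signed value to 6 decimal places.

−√(1/11) = -0.301511

j₁+j₂−J=2  J+j₁−j₂=4  J−j₁+j₂=4  j₁+j₂+J+1=11
(j₁±m₁, j₂±m₂, J±M) = (2,4,1,5,1,7)
P² = 82944/11
sum k=0..1:
  [0] +1/288 = 1/288
  [1] −1/144 = -1/144
S = -1/288
C² = P²·S² = 1/11 ; C = -0.301511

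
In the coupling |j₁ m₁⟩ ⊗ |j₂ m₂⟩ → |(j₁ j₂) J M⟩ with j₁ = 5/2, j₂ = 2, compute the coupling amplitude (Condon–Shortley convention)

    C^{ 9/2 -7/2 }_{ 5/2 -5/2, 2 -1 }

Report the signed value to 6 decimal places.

+√(4/9) = +0.666667

√[10·0!5!4!/10! · 0!5!1!3!1!8!] = √(230400)
  +(−1)^0/∏(0,0,5,1,0,3)! = 1/720  (running 1/720)
⟨..|..⟩ = √(230400)·(1/720) = +0.666667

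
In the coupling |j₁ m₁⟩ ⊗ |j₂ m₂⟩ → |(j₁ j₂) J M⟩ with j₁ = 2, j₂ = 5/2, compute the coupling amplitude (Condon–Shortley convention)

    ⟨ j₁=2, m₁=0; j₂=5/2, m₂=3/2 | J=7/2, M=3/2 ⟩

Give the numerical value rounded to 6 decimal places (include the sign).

-0.534522  (= −√(2/7))

j₁+j₂−J=1  J+j₁−j₂=3  J−j₁+j₂=4  j₁+j₂+J+1=9
(j₁±m₁, j₂±m₂, J±M) = (2,2,4,1,5,2)
P² = 512/7
sum k=0..1:
  [0] +1/48 = 1/48
  [1] −1/12 = -1/12
S = -1/16
C² = P²·S² = 2/7 ; C = -0.534522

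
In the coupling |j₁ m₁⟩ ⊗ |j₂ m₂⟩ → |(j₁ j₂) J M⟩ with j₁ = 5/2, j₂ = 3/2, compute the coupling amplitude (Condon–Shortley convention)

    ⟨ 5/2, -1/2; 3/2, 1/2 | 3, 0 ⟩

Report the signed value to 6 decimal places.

-0.447214  (= −√(1/5))

√[7·1!4!2!/8! · 2!3!2!1!3!3!] = √(36/5)
  +(−1)^0/∏(0,1,3,2,1,0)! = 1/12  (running 1/12)
  +(−1)^1/∏(1,0,2,1,2,1)! = -1/4  (running -1/6)
⟨..|..⟩ = √(36/5)·(-1/6) = -0.447214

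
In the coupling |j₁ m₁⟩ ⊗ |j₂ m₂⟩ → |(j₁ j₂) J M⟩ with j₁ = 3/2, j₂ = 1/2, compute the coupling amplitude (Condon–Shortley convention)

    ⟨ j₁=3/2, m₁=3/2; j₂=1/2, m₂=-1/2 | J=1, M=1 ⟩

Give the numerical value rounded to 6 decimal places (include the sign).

+√(3/4) = +0.866025

triangle: 1!×2!×0!/4! = 2/24
(j±m)!: 3!×0!×0!×1!×2!×0! = 12
prefactor² = (2J+1)×Δ×N² = 3
  k=0: +1/(0!×1!×0!×0!×2!×0!) = 1/2
Σ = 1/2  ⇒  CG² = 3×1/2² = 3/4
CG = +√(3/4) = +0.866025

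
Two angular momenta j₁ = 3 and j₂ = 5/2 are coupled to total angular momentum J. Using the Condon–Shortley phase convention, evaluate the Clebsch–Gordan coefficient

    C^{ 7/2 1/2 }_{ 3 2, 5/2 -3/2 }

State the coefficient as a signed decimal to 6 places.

+0.563436  (= +√(20/63))

j₁+j₂−J=2  J+j₁−j₂=4  J−j₁+j₂=3  j₁+j₂+J+1=10
(j₁±m₁, j₂±m₂, J±M) = (5,1,1,4,4,3)
P² = 9216/35
sum k=0..1:
  [0] +1/24 = 1/24
  [1] −1/144 = -1/144
S = 5/144
C² = P²·S² = 20/63 ; C = +0.563436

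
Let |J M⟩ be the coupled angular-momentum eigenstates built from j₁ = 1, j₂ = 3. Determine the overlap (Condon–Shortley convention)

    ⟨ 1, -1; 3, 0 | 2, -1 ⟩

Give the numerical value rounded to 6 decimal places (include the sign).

triangle: 2!·0!·4!/7! = 48/5040
(j±m)!: 0!·2!·3!·3!·1!·3! = 432
prefactor² = (2J+1)·Δ·N² = 144/7
  k=2: +1/(2!·0!·0!·1!·0!·3!) = 1/12
Σ = 1/12  ⇒  CG² = 144/7·1/12² = 1/7
CG = +√(1/7) = +0.377964

+√(1/7) = +0.377964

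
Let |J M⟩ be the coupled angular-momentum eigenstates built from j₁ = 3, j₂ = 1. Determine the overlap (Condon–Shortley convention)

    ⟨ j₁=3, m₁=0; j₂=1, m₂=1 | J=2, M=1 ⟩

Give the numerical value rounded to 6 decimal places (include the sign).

+√(1/7) ≈ +0.377964

√[5·2!4!0!/7! · 3!3!2!0!3!1!] = √(144/7)
  +(−1)^2/∏(2,0,1,0,3,0)! = 1/12  (running 1/12)
⟨..|..⟩ = √(144/7)·(1/12) = +0.377964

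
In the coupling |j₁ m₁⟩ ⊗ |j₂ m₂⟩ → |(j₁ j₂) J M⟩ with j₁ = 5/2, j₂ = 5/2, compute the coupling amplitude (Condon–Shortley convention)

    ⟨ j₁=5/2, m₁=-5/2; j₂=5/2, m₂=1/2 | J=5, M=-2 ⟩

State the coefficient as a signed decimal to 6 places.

√[11·0!5!5!/11! · 0!5!3!2!3!7!] = √(172800)
  +(−1)^0/∏(0,0,5,3,0,2)! = 1/1440  (running 1/1440)
⟨..|..⟩ = √(172800)·(1/1440) = +0.288675

+0.288675  (= +√(1/12))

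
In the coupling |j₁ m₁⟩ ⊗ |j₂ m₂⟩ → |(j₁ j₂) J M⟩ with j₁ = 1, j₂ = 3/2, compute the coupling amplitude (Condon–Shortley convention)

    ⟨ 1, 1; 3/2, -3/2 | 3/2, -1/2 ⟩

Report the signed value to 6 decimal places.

+0.632456  (= +√(2/5))

√[4·1!1!2!/5! · 2!0!0!3!1!2!] = √(8/5)
  +(−1)^0/∏(0,1,0,0,1,2)! = 1/2  (running 1/2)
⟨..|..⟩ = √(8/5)·(1/2) = +0.632456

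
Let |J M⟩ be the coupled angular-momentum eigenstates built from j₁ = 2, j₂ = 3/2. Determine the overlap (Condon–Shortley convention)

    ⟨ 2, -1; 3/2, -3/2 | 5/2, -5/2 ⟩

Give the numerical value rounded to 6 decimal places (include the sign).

+0.654654  (= +√(3/7))

triangle: 1!*3!*2!/7! = 12/5040
(j±m)!: 1!*3!*0!*3!*0!*5! = 4320
prefactor² = (2J+1)*Δ*N² = 432/7
  k=0: +1/(0!*1!*3!*0!*0!*2!) = 1/12
Σ = 1/12  ⇒  CG² = 432/7*1/12² = 3/7
CG = +√(3/7) = +0.654654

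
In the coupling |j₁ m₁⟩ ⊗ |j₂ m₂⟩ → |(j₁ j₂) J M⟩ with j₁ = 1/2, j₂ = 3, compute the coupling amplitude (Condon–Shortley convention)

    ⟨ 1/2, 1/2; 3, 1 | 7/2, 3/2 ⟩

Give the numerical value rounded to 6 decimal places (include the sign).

+√(5/7) = +0.845154

triangle: 0!×1!×6!/8! = 720/40320
(j±m)!: 1!×0!×4!×2!×5!×2! = 11520
prefactor² = (2J+1)×Δ×N² = 11520/7
  k=0: +1/(0!×0!×0!×4!×1!×2!) = 1/48
Σ = 1/48  ⇒  CG² = 11520/7×1/48² = 5/7
CG = +√(5/7) = +0.845154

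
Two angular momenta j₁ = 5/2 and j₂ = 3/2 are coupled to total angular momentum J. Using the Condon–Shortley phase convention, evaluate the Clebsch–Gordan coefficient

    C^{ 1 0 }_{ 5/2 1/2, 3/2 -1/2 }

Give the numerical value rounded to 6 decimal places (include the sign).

j₁+j₂−J=3  J+j₁−j₂=2  J−j₁+j₂=0  j₁+j₂+J+1=6
(j₁±m₁, j₂±m₂, J±M) = (3,2,1,2,1,1)
P² = 6/5
sum k=1..1:
  [1] −1/2 = -1/2
S = -1/2
C² = P²·S² = 3/10 ; C = -0.547723

-0.547723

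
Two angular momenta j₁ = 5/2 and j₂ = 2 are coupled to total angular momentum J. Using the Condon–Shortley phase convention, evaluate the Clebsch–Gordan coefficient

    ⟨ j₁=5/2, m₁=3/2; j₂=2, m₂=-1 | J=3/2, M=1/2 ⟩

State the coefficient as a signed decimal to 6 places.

-0.138013

j₁+j₂−J=3  J+j₁−j₂=2  J−j₁+j₂=1  j₁+j₂+J+1=7
(j₁±m₁, j₂±m₂, J±M) = (4,1,1,3,2,1)
P² = 96/35
sum k=0..1:
  [0] +1/6 = 1/6
  [1] −1/4 = -1/4
S = -1/12
C² = P²·S² = 2/105 ; C = -0.138013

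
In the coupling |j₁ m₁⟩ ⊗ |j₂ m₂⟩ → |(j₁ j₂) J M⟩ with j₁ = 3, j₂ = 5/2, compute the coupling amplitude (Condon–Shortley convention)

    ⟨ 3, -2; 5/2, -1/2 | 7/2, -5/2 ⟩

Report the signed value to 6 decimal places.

√[8·2!4!3!/10! · 1!5!2!3!1!6!] = √(4608/7)
  +(−1)^1/∏(1,1,4,1,0,2)! = -1/48  (running -1/48)
  +(−1)^2/∏(2,0,3,0,1,3)! = 1/72  (running -1/144)
⟨..|..⟩ = √(4608/7)·(-1/144) = -0.178174

-0.178174  (= −√(2/63))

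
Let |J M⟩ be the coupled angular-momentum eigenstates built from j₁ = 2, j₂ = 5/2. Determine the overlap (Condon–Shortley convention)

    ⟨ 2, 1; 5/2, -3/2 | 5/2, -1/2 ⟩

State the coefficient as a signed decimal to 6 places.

triangle: 2!×2!×3!/8! = 24/40320
(j±m)!: 3!×1!×1!×4!×2!×3! = 1728
prefactor² = (2J+1)×Δ×N² = 216/35
  k=0: +1/(0!×2!×1!×1!×1!×2!) = 1/4
  k=1: −1/(1!×1!×0!×0!×2!×3!) = -1/12
Σ = 1/6  ⇒  CG² = 216/35×1/6² = 6/35
CG = +√(6/35) = +0.414039

+√(6/35) ≈ +0.414039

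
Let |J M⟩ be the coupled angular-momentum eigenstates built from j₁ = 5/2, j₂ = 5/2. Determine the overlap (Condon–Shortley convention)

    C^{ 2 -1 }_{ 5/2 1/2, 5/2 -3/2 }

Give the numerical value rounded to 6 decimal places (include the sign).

−√(1/7) = -0.377964

√[5·3!2!2!/8! · 3!2!1!4!1!3!] = √(36/7)
  +(−1)^0/∏(0,3,2,1,0,1)! = 1/12  (running 1/12)
  +(−1)^1/∏(1,2,1,0,1,2)! = -1/4  (running -1/6)
⟨..|..⟩ = √(36/7)·(-1/6) = -0.377964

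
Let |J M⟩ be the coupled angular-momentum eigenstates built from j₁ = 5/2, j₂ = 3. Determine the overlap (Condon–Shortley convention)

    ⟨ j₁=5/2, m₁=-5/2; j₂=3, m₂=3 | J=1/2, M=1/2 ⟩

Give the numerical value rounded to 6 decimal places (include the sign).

triangle: 5!*0!*1!/7! = 120/5040
(j±m)!: 0!*5!*6!*0!*1!*0! = 86400
prefactor² = (2J+1)*Δ*N² = 28800/7
  k=5: −1/(5!*0!*0!*1!*0!*0!) = -1/120
Σ = -1/120  ⇒  CG² = 28800/7*(-1/120)² = 2/7
CG = −√(2/7) = -0.534522

−√(2/7) ≈ -0.534522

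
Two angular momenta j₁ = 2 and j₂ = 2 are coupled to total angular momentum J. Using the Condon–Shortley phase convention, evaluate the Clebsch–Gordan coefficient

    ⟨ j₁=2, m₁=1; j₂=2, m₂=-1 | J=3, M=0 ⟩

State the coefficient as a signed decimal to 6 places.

triangle: 1!*3!*3!/8! = 36/40320
(j±m)!: 3!*1!*1!*3!*3!*3! = 1296
prefactor² = (2J+1)*Δ*N² = 81/10
  k=0: +1/(0!*1!*1!*1!*2!*2!) = 1/4
  k=1: −1/(1!*0!*0!*0!*3!*3!) = -1/36
Σ = 2/9  ⇒  CG² = 81/10*2/9² = 2/5
CG = +√(2/5) = +0.632456

+√(2/5) ≈ +0.632456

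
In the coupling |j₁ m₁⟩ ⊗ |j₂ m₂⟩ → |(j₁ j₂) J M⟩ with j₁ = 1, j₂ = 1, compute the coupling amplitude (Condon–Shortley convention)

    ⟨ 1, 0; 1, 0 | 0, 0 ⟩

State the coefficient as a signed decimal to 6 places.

−√(1/3) = -0.577350

triangle: 2!·0!·0!/3! = 2/6
(j±m)!: 1!·1!·1!·1!·0!·0! = 1
prefactor² = (2J+1)·Δ·N² = 1/3
  k=1: −1/(1!·1!·0!·0!·0!·0!) = -1
Σ = -1  ⇒  CG² = 1/3·(-1)² = 1/3
CG = −√(1/3) = -0.577350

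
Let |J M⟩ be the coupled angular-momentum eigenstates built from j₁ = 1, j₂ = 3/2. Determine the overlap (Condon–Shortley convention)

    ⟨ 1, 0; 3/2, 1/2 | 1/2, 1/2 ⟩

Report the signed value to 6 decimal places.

triangle: 2!·0!·1!/4! = 2/24
(j±m)!: 1!·1!·2!·1!·1!·0! = 2
prefactor² = (2J+1)·Δ·N² = 1/3
  k=1: −1/(1!·1!·0!·1!·0!·0!) = -1
Σ = -1  ⇒  CG² = 1/3·(-1)² = 1/3
CG = −√(1/3) = -0.577350

−√(1/3) ≈ -0.577350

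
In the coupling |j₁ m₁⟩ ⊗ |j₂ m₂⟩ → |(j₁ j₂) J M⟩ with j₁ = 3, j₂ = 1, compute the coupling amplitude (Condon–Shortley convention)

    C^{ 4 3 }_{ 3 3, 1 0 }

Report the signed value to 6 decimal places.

+√(1/4) ≈ +0.500000

√[9·0!6!2!/9! · 6!0!1!1!7!1!] = √(129600)
  +(−1)^0/∏(0,0,0,1,6,1)! = 1/720  (running 1/720)
⟨..|..⟩ = √(129600)·(1/720) = +0.500000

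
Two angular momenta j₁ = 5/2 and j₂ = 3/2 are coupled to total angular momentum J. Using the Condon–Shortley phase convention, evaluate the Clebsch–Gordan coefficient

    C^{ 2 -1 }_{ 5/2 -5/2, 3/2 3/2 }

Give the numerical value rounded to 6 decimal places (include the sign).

+0.597614

j₁+j₂−J=2  J+j₁−j₂=3  J−j₁+j₂=1  j₁+j₂+J+1=7
(j₁±m₁, j₂±m₂, J±M) = (0,5,3,0,1,3)
P² = 360/7
sum k=2..2:
  [2] +1/12 = 1/12
S = 1/12
C² = P²·S² = 5/14 ; C = +0.597614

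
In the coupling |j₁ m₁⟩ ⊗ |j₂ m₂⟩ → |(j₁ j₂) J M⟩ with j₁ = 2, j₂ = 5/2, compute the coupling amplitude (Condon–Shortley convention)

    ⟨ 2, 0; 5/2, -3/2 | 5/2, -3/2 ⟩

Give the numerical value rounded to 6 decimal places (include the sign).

j₁+j₂−J=2  J+j₁−j₂=2  J−j₁+j₂=3  j₁+j₂+J+1=8
(j₁±m₁, j₂±m₂, J±M) = (2,2,1,4,1,4)
P² = 288/35
sum k=0..1:
  [0] +1/8 = 1/8
  [1] −1/6 = -1/6
S = -1/24
C² = P²·S² = 1/70 ; C = -0.119523

-0.119523  (= −√(1/70))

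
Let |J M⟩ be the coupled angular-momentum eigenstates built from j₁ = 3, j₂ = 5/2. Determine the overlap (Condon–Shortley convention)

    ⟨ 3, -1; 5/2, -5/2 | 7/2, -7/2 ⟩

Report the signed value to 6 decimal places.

+√(2/9) ≈ +0.471405

√[8·2!4!3!/10! · 2!4!0!5!0!7!] = √(18432)
  +(−1)^0/∏(0,2,4,0,0,3)! = 1/288  (running 1/288)
⟨..|..⟩ = √(18432)·(1/288) = +0.471405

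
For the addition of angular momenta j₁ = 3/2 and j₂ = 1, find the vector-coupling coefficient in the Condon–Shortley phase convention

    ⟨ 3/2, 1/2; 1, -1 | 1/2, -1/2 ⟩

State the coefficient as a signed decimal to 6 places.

j₁+j₂−J=2  J+j₁−j₂=1  J−j₁+j₂=0  j₁+j₂+J+1=4
(j₁±m₁, j₂±m₂, J±M) = (2,1,0,2,0,1)
P² = 2/3
sum k=0..0:
  [0] +1/2 = 1/2
S = 1/2
C² = P²·S² = 1/6 ; C = +0.408248

+0.408248  (= +√(1/6))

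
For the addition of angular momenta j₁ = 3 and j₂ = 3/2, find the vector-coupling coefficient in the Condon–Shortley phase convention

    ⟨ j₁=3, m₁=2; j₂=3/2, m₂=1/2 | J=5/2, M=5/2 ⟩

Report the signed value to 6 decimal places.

√[6·2!4!1!/8! · 5!1!2!1!5!0!] = √(1440/7)
  +(−1)^1/∏(1,1,0,1,4,0)! = -1/24  (running -1/24)
⟨..|..⟩ = √(1440/7)·(-1/24) = -0.597614

-0.597614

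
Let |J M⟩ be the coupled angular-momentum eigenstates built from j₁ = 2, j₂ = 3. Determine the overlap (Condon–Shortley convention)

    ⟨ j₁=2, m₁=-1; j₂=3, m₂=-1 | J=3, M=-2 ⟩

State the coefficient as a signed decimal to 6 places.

−√(1/4) = -0.500000

√[7·2!2!4!/9! · 1!3!2!4!1!5!] = √(64)
  +(−1)^1/∏(1,1,2,1,0,3)! = -1/12  (running -1/12)
  +(−1)^2/∏(2,0,1,0,1,4)! = 1/48  (running -1/16)
⟨..|..⟩ = √(64)·(-1/16) = -0.500000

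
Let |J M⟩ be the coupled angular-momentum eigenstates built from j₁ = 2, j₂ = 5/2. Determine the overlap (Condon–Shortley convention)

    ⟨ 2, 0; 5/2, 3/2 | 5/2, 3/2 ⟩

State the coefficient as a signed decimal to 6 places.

√[6·2!2!3!/8! · 2!2!4!1!4!1!] = √(288/35)
  +(−1)^1/∏(1,1,1,3,1,0)! = -1/6  (running -1/6)
  +(−1)^2/∏(2,0,0,2,2,1)! = 1/8  (running -1/24)
⟨..|..⟩ = √(288/35)·(-1/24) = -0.119523

−√(1/70) ≈ -0.119523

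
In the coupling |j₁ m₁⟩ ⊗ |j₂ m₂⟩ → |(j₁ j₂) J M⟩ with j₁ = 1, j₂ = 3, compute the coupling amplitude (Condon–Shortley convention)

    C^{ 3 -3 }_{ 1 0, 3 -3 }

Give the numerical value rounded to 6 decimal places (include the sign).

√[7·1!1!5!/8! · 1!1!0!6!0!6!] = √(10800)
  +(−1)^0/∏(0,1,1,0,0,5)! = 1/120  (running 1/120)
⟨..|..⟩ = √(10800)·(1/120) = +0.866025

+√(3/4) ≈ +0.866025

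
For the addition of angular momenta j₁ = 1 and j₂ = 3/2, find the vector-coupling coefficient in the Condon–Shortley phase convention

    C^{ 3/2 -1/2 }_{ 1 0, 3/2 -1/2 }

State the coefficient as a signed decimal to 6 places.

+0.258199  (= +√(1/15))

triangle: 1!×1!×2!/5! = 2/120
(j±m)!: 1!×1!×1!×2!×1!×2! = 4
prefactor² = (2J+1)×Δ×N² = 4/15
  k=0: +1/(0!×1!×1!×1!×0!×1!) = 1
  k=1: −1/(1!×0!×0!×0!×1!×2!) = -1/2
Σ = 1/2  ⇒  CG² = 4/15×1/2² = 1/15
CG = +√(1/15) = +0.258199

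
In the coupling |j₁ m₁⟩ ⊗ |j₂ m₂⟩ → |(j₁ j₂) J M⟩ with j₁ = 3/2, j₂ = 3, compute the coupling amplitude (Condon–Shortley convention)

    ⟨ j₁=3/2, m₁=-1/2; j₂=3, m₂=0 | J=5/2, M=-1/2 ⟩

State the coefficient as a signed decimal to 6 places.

−√(6/35) = -0.414039

√[6·2!1!4!/8! · 1!2!3!3!2!3!] = √(216/35)
  +(−1)^1/∏(1,1,1,2,0,2)! = -1/4  (running -1/4)
  +(−1)^2/∏(2,0,0,1,1,3)! = 1/12  (running -1/6)
⟨..|..⟩ = √(216/35)·(-1/6) = -0.414039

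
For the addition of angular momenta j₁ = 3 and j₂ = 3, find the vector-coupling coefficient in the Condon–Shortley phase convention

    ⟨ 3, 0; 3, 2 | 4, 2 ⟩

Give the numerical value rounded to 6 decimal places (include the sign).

+√(3/154) = +0.139573

j₁+j₂−J=2  J+j₁−j₂=4  J−j₁+j₂=4  j₁+j₂+J+1=11
(j₁±m₁, j₂±m₂, J±M) = (3,3,5,1,6,2)
P² = 124416/77
sum k=1..2:
  [1] −1/96 = -1/96
  [2] +1/72 = 1/72
S = 1/288
C² = P²·S² = 3/154 ; C = +0.139573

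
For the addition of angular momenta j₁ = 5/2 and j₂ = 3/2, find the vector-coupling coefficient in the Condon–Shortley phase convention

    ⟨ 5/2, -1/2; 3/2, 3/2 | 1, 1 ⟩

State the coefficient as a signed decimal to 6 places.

triangle: 3!×2!×0!/6! = 12/720
(j±m)!: 2!×3!×3!×0!×2!×0! = 144
prefactor² = (2J+1)×Δ×N² = 36/5
  k=3: −1/(3!×0!×0!×0!×2!×0!) = -1/12
Σ = -1/12  ⇒  CG² = 36/5×(-1/12)² = 1/20
CG = −√(1/20) = -0.223607

-0.223607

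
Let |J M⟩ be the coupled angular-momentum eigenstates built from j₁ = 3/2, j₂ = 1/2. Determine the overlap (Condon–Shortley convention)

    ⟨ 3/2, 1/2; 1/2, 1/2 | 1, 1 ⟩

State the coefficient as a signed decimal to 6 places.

√[3·1!2!0!/4! · 2!1!1!0!2!0!] = √(1)
  +(−1)^1/∏(1,0,0,0,2,0)! = -1/2  (running -1/2)
⟨..|..⟩ = √(1)·(-1/2) = -0.500000

−√(1/4) ≈ -0.500000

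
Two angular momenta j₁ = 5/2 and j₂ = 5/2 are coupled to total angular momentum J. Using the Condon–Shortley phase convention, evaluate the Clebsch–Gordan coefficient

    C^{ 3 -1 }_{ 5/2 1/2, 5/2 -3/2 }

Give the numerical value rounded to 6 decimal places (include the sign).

triangle: 2!*3!*3!/9! = 72/362880
(j±m)!: 3!*2!*1!*4!*2!*4! = 13824
prefactor² = (2J+1)*Δ*N² = 96/5
  k=0: +1/(0!*2!*2!*1!*1!*2!) = 1/8
  k=1: −1/(1!*1!*1!*0!*2!*3!) = -1/12
Σ = 1/24  ⇒  CG² = 96/5*1/24² = 1/30
CG = +√(1/30) = +0.182574

+√(1/30) = +0.182574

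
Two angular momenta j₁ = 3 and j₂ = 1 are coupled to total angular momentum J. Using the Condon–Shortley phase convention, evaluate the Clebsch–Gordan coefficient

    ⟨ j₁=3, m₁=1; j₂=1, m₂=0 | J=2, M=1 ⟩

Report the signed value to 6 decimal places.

triangle: 2!·4!·0!/7! = 48/5040
(j±m)!: 4!·2!·1!·1!·3!·1! = 288
prefactor² = (2J+1)·Δ·N² = 96/7
  k=1: −1/(1!·1!·1!·0!·3!·0!) = -1/6
Σ = -1/6  ⇒  CG² = 96/7·(-1/6)² = 8/21
CG = −√(8/21) = -0.617213

-0.617213  (= −√(8/21))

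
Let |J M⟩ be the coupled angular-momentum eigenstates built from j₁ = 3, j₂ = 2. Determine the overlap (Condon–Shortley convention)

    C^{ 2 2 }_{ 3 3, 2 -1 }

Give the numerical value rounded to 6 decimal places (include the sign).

√[5·3!3!1!/8! · 6!0!1!3!4!0!] = √(3240/7)
  +(−1)^0/∏(0,3,0,1,3,0)! = 1/36  (running 1/36)
⟨..|..⟩ = √(3240/7)·(1/36) = +0.597614

+0.597614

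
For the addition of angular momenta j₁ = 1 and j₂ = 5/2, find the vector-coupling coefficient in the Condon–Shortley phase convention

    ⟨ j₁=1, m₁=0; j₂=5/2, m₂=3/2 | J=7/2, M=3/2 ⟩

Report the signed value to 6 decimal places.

+√(10/21) = +0.690066

triangle: 0!*2!*5!/8! = 240/40320
(j±m)!: 1!*1!*4!*1!*5!*2! = 5760
prefactor² = (2J+1)*Δ*N² = 1920/7
  k=0: +1/(0!*0!*1!*4!*1!*1!) = 1/24
Σ = 1/24  ⇒  CG² = 1920/7*1/24² = 10/21
CG = +√(10/21) = +0.690066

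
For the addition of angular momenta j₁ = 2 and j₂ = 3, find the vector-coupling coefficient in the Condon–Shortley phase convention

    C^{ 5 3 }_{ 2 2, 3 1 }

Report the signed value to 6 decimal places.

j₁+j₂−J=0  J+j₁−j₂=4  J−j₁+j₂=6  j₁+j₂+J+1=11
(j₁±m₁, j₂±m₂, J±M) = (4,0,4,2,8,2)
P² = 442368
sum k=0..0:
  [0] +1/1152 = 1/1152
S = 1/1152
C² = P²·S² = 1/3 ; C = +0.577350

+0.577350  (= +√(1/3))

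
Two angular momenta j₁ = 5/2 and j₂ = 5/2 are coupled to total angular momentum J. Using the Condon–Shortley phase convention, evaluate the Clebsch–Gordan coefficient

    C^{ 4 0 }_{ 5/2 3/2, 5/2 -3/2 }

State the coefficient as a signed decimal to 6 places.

j₁+j₂−J=1  J+j₁−j₂=4  J−j₁+j₂=4  j₁+j₂+J+1=10
(j₁±m₁, j₂±m₂, J±M) = (4,1,1,4,4,4)
P² = 82944/175
sum k=0..1:
  [0] +1/36 = 1/36
  [1] −1/576 = -1/576
S = 5/192
C² = P²·S² = 9/28 ; C = +0.566947

+√(9/28) = +0.566947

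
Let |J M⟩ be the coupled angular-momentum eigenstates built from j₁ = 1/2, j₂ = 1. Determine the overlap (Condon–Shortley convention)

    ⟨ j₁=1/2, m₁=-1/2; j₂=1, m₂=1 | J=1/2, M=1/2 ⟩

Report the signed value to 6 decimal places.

j₁+j₂−J=1  J+j₁−j₂=0  J−j₁+j₂=1  j₁+j₂+J+1=3
(j₁±m₁, j₂±m₂, J±M) = (0,1,2,0,1,0)
P² = 2/3
sum k=1..1:
  [1] −1/1 = -1
S = -1
C² = P²·S² = 2/3 ; C = -0.816497

−√(2/3) = -0.816497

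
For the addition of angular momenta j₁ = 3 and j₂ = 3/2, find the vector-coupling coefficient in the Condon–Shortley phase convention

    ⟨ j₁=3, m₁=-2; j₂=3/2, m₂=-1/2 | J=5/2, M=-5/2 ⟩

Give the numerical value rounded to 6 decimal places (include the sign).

triangle: 2!·4!·1!/8! = 48/40320
(j±m)!: 1!·5!·1!·2!·0!·5! = 28800
prefactor² = (2J+1)·Δ·N² = 1440/7
  k=1: −1/(1!·1!·4!·0!·0!·1!) = -1/24
Σ = -1/24  ⇒  CG² = 1440/7·(-1/24)² = 5/14
CG = −√(5/14) = -0.597614

−√(5/14) ≈ -0.597614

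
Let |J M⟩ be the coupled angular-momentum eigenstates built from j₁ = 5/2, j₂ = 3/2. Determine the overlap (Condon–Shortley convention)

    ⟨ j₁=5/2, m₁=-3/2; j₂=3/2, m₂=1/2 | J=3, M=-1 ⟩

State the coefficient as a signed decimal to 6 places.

√[7·1!4!2!/8! · 1!4!2!1!2!4!] = √(96/5)
  +(−1)^0/∏(0,1,4,2,0,0)! = 1/48  (running 1/48)
  +(−1)^1/∏(1,0,3,1,1,1)! = -1/6  (running -7/48)
⟨..|..⟩ = √(96/5)·(-7/48) = -0.639010

−√(49/120) = -0.639010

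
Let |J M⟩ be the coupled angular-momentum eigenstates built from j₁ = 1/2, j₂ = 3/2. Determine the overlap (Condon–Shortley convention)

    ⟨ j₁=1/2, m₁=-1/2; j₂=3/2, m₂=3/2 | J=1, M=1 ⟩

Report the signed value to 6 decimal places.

-0.866025  (= −√(3/4))

j₁+j₂−J=1  J+j₁−j₂=0  J−j₁+j₂=2  j₁+j₂+J+1=4
(j₁±m₁, j₂±m₂, J±M) = (0,1,3,0,2,0)
P² = 3
sum k=1..1:
  [1] −1/2 = -1/2
S = -1/2
C² = P²·S² = 3/4 ; C = -0.866025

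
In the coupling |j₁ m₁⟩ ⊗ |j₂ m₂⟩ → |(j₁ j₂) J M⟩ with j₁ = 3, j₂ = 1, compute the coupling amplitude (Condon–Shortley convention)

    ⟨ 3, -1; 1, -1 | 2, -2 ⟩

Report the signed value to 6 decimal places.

triangle: 2!·4!·0!/7! = 48/5040
(j±m)!: 2!·4!·0!·2!·0!·4! = 2304
prefactor² = (2J+1)·Δ·N² = 768/7
  k=0: +1/(0!·2!·4!·0!·0!·0!) = 1/48
Σ = 1/48  ⇒  CG² = 768/7·1/48² = 1/21
CG = +√(1/21) = +0.218218

+√(1/21) ≈ +0.218218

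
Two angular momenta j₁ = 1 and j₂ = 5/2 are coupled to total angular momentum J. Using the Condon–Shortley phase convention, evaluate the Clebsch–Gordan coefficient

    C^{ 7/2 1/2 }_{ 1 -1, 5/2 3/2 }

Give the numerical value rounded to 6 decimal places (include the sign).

+0.377964  (= +√(1/7))

√[8·0!2!5!/8! · 0!2!4!1!4!3!] = √(2304/7)
  +(−1)^0/∏(0,0,2,4,0,1)! = 1/48  (running 1/48)
⟨..|..⟩ = √(2304/7)·(1/48) = +0.377964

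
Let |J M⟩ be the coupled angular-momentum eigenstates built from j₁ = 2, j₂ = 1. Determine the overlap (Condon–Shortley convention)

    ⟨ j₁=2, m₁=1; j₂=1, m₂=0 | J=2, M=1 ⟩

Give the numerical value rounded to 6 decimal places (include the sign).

+0.408248  (= +√(1/6))

√[5·1!3!1!/6! · 3!1!1!1!3!1!] = √(3/2)
  +(−1)^0/∏(0,1,1,1,2,0)! = 1/2  (running 1/2)
  +(−1)^1/∏(1,0,0,0,3,1)! = -1/6  (running 1/3)
⟨..|..⟩ = √(3/2)·(1/3) = +0.408248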